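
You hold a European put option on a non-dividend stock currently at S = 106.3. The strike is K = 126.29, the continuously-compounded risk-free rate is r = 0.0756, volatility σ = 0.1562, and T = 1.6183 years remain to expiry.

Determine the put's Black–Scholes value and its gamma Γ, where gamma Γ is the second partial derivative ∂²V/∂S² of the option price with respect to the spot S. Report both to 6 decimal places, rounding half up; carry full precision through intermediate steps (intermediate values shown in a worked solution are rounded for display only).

price = 11.622291
Γ = 0.018670

σ√T = 0.1562·√1.6183 = 0.198706
d₁ = (ln(S/K) + (r+σ²/2)T) / (σ√T) = (ln(106.3/126.29) + (0.0756+0.1562²/2)·1.6183) / 0.198706 = (-0.172316 + 0.142085) / 0.198706 = -0.152135
d₂ = d₁ − σ√T = -0.152135 − 0.198706 = -0.350841
e^{−rT} = e^{−0.0756·1.6183} = 0.884844
N(−d₁) = 0.560460,  N(−d₂) = 0.637146
Put price V = K·e^{−rT}·N(−d₂) − S·N(−d₁) = 71.199160 − 59.576869 = 11.622291
φ(d₁) = (1/√(2π))·e^{−d₁²/2} = 0.394352
Γ = φ(d₁) / (S·σ·√T) = 0.018670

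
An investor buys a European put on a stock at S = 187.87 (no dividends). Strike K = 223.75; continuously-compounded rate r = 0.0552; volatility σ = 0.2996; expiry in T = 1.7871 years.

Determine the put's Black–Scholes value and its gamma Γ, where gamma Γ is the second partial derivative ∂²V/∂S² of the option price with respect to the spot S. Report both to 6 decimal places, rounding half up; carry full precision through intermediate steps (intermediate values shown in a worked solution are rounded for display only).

price = 38.979320
Γ = 0.005302

σ√T = 0.2996·√1.7871 = 0.400513
d₁ = (ln(S/K) + (r+σ²/2)T) / (σ√T) = (ln(187.87/223.75) + (0.0552+0.2996²/2)·1.7871) / 0.400513 = (-0.174779 + 0.178853) / 0.400513 = 0.010172
d₂ = d₁ − σ√T = 0.010172 − 0.400513 = -0.390341
e^{−rT} = e^{−0.0552·1.7871} = 0.906062
N(−d₁) = 0.495942,  N(−d₂) = 0.651858
Put price V = K·e^{−rT}·N(−d₂) − S·N(−d₁) = 132.151954 − 93.172634 = 38.979320
φ(d₁) = (1/√(2π))·e^{−d₁²/2} = 0.398922
Γ = φ(d₁) / (S·σ·√T) = 0.005302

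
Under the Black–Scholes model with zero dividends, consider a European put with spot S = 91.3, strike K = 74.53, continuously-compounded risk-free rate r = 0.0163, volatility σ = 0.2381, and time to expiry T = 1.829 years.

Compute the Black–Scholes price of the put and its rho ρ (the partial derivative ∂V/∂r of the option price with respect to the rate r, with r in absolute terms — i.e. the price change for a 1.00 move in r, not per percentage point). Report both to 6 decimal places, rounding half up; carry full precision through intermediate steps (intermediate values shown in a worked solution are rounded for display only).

price = 3.570029
ρ = -37.988198

σ√T = 0.2381·√1.829 = 0.322008
d₁ = (ln(S/K) + (r+σ²/2)T) / (σ√T) = (ln(91.3/74.53) + (0.0163+0.2381²/2)·1.829) / 0.322008 = (0.202949 + 0.081657) / 0.322008 = 0.883849
d₂ = d₁ − σ√T = 0.883849 − 0.322008 = 0.561841
e^{−rT} = e^{−0.0163·1.829} = 0.970627
N(−d₁) = 0.188389,  N(−d₂) = 0.287112
Put price V = K·e^{−rT}·N(−d₂) − S·N(−d₁) = 20.769928 − 17.199899 = 3.570029
ρ = −K·T·e^{−rT}·N(−d₂) = -37.988198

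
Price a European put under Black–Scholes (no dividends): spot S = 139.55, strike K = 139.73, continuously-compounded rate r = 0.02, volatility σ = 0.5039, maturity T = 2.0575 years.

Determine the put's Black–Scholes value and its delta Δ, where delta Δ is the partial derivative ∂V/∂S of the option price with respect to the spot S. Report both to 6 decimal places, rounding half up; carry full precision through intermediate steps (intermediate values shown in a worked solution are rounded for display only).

price = 35.940758
Δ = -0.338506

σ√T = 0.5039·√2.0575 = 0.722794
d₁ = (ln(S/K) + (r+σ²/2)T) / (σ√T) = (ln(139.55/139.73) + (0.02+0.5039²/2)·2.0575) / 0.722794 = (-0.001289 + 0.302365) / 0.722794 = 0.416545
d₂ = d₁ − σ√T = 0.416545 − 0.722794 = -0.306248
e^{−rT} = e^{−0.02·2.0575} = 0.959685
N(−d₁) = 0.338506,  N(−d₂) = 0.620292
Put price V = K·e^{−rT}·N(−d₂) − S·N(−d₁) = 83.179204 − 47.238446 = 35.940758
Δ = −N(−d₁) = -0.338506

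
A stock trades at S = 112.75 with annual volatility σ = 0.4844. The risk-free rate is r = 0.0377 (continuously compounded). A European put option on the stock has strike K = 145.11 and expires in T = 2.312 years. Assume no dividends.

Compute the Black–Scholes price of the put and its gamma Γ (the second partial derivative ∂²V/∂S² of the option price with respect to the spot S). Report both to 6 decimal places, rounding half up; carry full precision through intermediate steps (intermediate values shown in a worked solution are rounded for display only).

σ√T = 0.4844·√2.312 = 0.736543
d₁ = (ln(S/K) + (r+σ²/2)T) / (σ√T) = (ln(112.75/145.11) + (0.0377+0.4844²/2)·2.312) / 0.736543 = (-0.252319 + 0.358410) / 0.736543 = 0.144039
d₂ = d₁ − σ√T = 0.144039 − 0.736543 = -0.592504
e^{−rT} = e^{−0.0377·2.312} = 0.916528
N(−d₁) = 0.442735,  N(−d₂) = 0.723243
Put price V = K·e^{−rT}·N(−d₂) − S·N(−d₁) = 96.189493 − 49.918345 = 46.271148
φ(d₁) = (1/√(2π))·e^{−d₁²/2} = 0.394825
Γ = φ(d₁) / (S·σ·√T) = 0.004754

price = 46.271148
Γ = 0.004754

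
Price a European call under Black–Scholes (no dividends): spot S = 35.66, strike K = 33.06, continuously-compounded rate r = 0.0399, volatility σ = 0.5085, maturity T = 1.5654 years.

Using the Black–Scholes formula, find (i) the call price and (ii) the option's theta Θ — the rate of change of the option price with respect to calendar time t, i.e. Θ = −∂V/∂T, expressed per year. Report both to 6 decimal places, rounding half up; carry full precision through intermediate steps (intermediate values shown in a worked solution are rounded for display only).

price = 10.815882
Θ = -3.074882

σ√T = 0.5085·√1.5654 = 0.636215
d₁ = (ln(S/K) + (r+σ²/2)T) / (σ√T) = (ln(35.66/33.06) + (0.0399+0.5085²/2)·1.5654) / 0.636215 = (0.075706 + 0.264844) / 0.636215 = 0.535275
d₂ = d₁ − σ√T = 0.535275 − 0.636215 = -0.100940
e^{−rT} = e^{−0.0399·1.5654} = 0.939451
N(d₁) = 0.703770,  N(d₂) = 0.459799
Call price V = S·N(d₁) − K·e^{−rT}·N(d₂) = 25.096438 − 14.280556 = 10.815882
φ(d₁) = (1/√(2π))·e^{−d₁²/2} = 0.345695
Θ = −S·φ(d₁)·σ/(2√T) − r·K·e^{−rT}·N(d₂) = −2.505088 − 0.569794 = -3.074882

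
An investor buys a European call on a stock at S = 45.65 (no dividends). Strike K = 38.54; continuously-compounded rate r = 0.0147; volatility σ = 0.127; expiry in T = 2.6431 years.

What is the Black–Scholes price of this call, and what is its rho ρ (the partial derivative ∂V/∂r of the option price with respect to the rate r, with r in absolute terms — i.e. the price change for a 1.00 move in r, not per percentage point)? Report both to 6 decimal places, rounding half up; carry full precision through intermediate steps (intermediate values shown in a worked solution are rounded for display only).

price = 9.273049
ρ = 80.076964

σ√T = 0.127·√2.6431 = 0.206472
d₁ = (ln(S/K) + (r+σ²/2)T) / (σ√T) = (ln(45.65/38.54) + (0.0147+0.127²/2)·2.6431) / 0.206472 = (0.169307 + 0.060169) / 0.206472 = 1.111415
d₂ = d₁ − σ√T = 1.111415 − 0.206472 = 0.904944
e^{−rT} = e^{−0.0147·2.6431} = 0.961892
N(d₁) = 0.866805,  N(d₂) = 0.817252
Call price V = S·N(d₁) − K·e^{−rT}·N(d₂) = 39.569656 − 30.296608 = 9.273049
ρ = K·T·e^{−rT}·N(d₂) = 80.076964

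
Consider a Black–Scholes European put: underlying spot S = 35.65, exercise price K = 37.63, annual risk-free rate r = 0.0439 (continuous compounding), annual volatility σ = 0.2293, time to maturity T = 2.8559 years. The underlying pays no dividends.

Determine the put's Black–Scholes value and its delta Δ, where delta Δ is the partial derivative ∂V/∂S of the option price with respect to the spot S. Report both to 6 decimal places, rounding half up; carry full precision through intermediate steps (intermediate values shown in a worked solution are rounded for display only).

price = 4.149525
Δ = -0.352787

σ√T = 0.2293·√2.8559 = 0.387503
d₁ = (ln(S/K) + (r+σ²/2)T) / (σ√T) = (ln(35.65/37.63) + (0.0439+0.2293²/2)·2.8559) / 0.387503 = (-0.054052 + 0.200453) / 0.387503 = 0.377806
d₂ = d₁ − σ√T = 0.377806 − 0.387503 = -0.009698
e^{−rT} = e^{−0.0439·2.8559} = 0.882167
N(−d₁) = 0.352787,  N(−d₂) = 0.503869
Put price V = K·e^{−rT}·N(−d₂) − S·N(−d₁) = 16.726398 − 12.576873 = 4.149525
Δ = −N(−d₁) = -0.352787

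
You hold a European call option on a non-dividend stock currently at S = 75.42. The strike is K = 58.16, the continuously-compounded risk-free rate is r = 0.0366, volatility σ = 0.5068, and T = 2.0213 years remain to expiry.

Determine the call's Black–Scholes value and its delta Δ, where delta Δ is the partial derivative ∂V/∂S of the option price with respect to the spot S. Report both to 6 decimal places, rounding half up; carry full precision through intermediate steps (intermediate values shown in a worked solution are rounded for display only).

price = 30.729261
Δ = 0.794920

σ√T = 0.5068·√2.0213 = 0.720530
d₁ = (ln(S/K) + (r+σ²/2)T) / (σ√T) = (ln(75.42/58.16) + (0.0366+0.5068²/2)·2.0213) / 0.720530 = (0.259875 + 0.333561) / 0.720530 = 0.823610
d₂ = d₁ − σ√T = 0.823610 − 0.720530 = 0.103081
e^{−rT} = e^{−0.0366·2.0213} = 0.928691
N(d₁) = 0.794920,  N(d₂) = 0.541050
Call price V = S·N(d₁) − K·e^{−rT}·N(d₂) = 59.952830 − 29.223569 = 30.729261
Δ = N(d₁) = 0.794920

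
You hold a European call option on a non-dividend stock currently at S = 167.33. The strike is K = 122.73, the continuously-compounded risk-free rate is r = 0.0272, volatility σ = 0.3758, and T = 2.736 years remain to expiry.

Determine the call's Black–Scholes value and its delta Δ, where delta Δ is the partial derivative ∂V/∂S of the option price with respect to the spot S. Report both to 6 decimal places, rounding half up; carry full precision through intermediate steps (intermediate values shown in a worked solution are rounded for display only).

price = 67.087116
Δ = 0.823608

σ√T = 0.3758·√2.736 = 0.621605
d₁ = (ln(S/K) + (r+σ²/2)T) / (σ√T) = (ln(167.33/122.73) + (0.0272+0.3758²/2)·2.736) / 0.621605 = (0.309981 + 0.267616) / 0.621605 = 0.929202
d₂ = d₁ − σ√T = 0.929202 − 0.621605 = 0.307596
e^{−rT} = e^{−0.0272·2.736} = 0.928282
N(d₁) = 0.823608,  N(d₂) = 0.620805
Call price V = S·N(d₁) − K·e^{−rT}·N(d₂) = 137.814287 − 70.727171 = 67.087116
Δ = N(d₁) = 0.823608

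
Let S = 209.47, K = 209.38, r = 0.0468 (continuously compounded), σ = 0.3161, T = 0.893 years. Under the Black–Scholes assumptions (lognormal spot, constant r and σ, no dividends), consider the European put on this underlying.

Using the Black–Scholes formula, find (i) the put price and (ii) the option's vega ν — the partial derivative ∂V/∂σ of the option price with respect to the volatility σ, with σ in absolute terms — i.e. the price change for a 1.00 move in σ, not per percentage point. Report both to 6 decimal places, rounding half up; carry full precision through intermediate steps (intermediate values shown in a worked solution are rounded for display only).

price = 20.266540
ν = 75.701914

σ√T = 0.3161·√0.893 = 0.298710
d₁ = (ln(S/K) + (r+σ²/2)T) / (σ√T) = (ln(209.47/209.38) + (0.0468+0.3161²/2)·0.893) / 0.298710 = (0.000430 + 0.086406) / 0.298710 = 0.290703
d₂ = d₁ − σ√T = 0.290703 − 0.298710 = -0.008007
e^{−rT} = e^{−0.0468·0.893} = 0.959069
N(−d₁) = 0.385639,  N(−d₂) = 0.503194
Put price V = K·e^{−rT}·N(−d₂) − S·N(−d₁) = 101.046367 − 80.779827 = 20.266540
φ(d₁) = (1/√(2π))·e^{−d₁²/2} = 0.382436
ν = S·φ(d₁)·√T = 75.701914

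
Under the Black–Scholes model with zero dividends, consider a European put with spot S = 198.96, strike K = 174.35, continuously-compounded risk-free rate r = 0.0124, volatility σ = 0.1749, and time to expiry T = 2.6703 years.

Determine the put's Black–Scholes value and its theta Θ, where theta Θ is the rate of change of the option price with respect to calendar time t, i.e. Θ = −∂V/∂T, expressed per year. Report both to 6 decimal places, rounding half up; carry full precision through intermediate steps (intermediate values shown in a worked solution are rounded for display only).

price = 9.104022
Θ = -2.582094

σ√T = 0.1749·√2.6703 = 0.285805
d₁ = (ln(S/K) + (r+σ²/2)T) / (σ√T) = (ln(198.96/174.35) + (0.0124+0.1749²/2)·2.6703) / 0.285805 = (0.132039 + 0.073954) / 0.285805 = 0.720747
d₂ = d₁ − σ√T = 0.720747 − 0.285805 = 0.434942
e^{−rT} = e^{−0.0124·2.6703} = 0.967430
N(−d₁) = 0.235533,  N(−d₂) = 0.331802
Put price V = K·e^{−rT}·N(−d₂) − S·N(−d₁) = 55.965610 − 46.861588 = 9.104022
φ(d₁) = (1/√(2π))·e^{−d₁²/2} = 0.307686
Θ = −S·φ(d₁)·σ/(2√T) + r·K·e^{−rT}·N(−d₂) = −3.276068 + 0.693974 = -2.582094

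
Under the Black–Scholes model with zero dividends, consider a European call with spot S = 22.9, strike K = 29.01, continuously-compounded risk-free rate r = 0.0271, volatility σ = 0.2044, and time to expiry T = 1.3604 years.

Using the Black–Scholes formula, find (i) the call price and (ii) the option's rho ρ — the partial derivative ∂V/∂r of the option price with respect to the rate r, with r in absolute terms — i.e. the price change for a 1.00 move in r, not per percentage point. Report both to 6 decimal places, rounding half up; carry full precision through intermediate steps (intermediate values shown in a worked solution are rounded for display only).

σ√T = 0.2044·√1.3604 = 0.238404
d₁ = (ln(S/K) + (r+σ²/2)T) / (σ√T) = (ln(22.9/29.01) + (0.0271+0.2044²/2)·1.3604) / 0.238404 = (-0.236504 + 0.065285) / 0.238404 = -0.718185
d₂ = d₁ − σ√T = -0.718185 − 0.238404 = -0.956590
e^{−rT} = e^{−0.0271·1.3604} = 0.963804
N(d₁) = 0.236321,  N(d₂) = 0.169387
Call price V = S·N(d₁) − K·e^{−rT}·N(d₂) = 5.411762 − 4.736060 = 0.675702
ρ = K·T·e^{−rT}·N(d₂) = 6.442936

price = 0.675702
ρ = 6.442936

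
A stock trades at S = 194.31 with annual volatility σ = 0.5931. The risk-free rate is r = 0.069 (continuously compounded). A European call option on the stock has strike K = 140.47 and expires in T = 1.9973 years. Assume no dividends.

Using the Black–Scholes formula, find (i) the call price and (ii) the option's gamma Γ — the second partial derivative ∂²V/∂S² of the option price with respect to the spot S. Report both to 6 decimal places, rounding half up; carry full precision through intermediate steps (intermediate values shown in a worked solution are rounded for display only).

σ√T = 0.5931·√1.9973 = 0.838204
d₁ = (ln(S/K) + (r+σ²/2)T) / (σ√T) = (ln(194.31/140.47) + (0.069+0.5931²/2)·1.9973) / 0.838204 = (0.324461 + 0.489106) / 0.838204 = 0.970608
d₂ = d₁ − σ√T = 0.970608 − 0.838204 = 0.132404
e^{−rT} = e^{−0.069·1.9973} = 0.871261
N(d₁) = 0.834128,  N(d₂) = 0.552668
Call price V = S·N(d₁) − K·e^{−rT}·N(d₂) = 162.079463 − 67.638817 = 94.440646
φ(d₁) = (1/√(2π))·e^{−d₁²/2} = 0.249081
Γ = φ(d₁) / (S·σ·√T) = 0.001529

price = 94.440646
Γ = 0.001529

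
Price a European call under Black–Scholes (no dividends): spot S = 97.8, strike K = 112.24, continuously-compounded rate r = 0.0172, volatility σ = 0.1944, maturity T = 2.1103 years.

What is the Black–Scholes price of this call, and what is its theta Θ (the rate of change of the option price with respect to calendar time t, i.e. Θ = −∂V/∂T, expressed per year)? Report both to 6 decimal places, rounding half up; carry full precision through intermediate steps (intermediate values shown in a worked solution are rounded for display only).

price = 7.080803
Θ = -3.123551

σ√T = 0.1944·√2.1103 = 0.282402
d₁ = (ln(S/K) + (r+σ²/2)T) / (σ√T) = (ln(97.8/112.24) + (0.0172+0.1944²/2)·2.1103) / 0.282402 = (-0.137715 + 0.076173) / 0.282402 = -0.217924
d₂ = d₁ − σ√T = -0.217924 − 0.282402 = -0.500326
e^{−rT} = e^{−0.0172·2.1103} = 0.964354
N(d₁) = 0.413744,  N(d₂) = 0.308423
Call price V = S·N(d₁) − K·e^{−rT}·N(d₂) = 40.464194 − 33.383391 = 7.080803
φ(d₁) = (1/√(2π))·e^{−d₁²/2} = 0.389581
Θ = −S·φ(d₁)·σ/(2√T) − r·K·e^{−rT}·N(d₂) = −2.549357 − 0.574194 = -3.123551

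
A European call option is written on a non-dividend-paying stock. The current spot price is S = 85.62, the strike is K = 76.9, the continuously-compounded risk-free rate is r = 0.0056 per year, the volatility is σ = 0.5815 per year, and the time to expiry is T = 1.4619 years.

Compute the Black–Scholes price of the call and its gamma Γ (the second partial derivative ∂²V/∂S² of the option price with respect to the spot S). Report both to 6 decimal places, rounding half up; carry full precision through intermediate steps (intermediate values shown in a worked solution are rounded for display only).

σ√T = 0.5815·√1.4619 = 0.703086
d₁ = (ln(S/K) + (r+σ²/2)T) / (σ√T) = (ln(85.62/76.9) + (0.0056+0.5815²/2)·1.4619) / 0.703086 = (0.107413 + 0.255352) / 0.703086 = 0.515961
d₂ = d₁ − σ√T = 0.515961 − 0.703086 = -0.187126
e^{−rT} = e^{−0.0056·1.4619} = 0.991847
N(d₁) = 0.697059,  N(d₂) = 0.425781
Call price V = S·N(d₁) − K·e^{−rT}·N(d₂) = 59.682194 − 32.475608 = 27.206586
φ(d₁) = (1/√(2π))·e^{−d₁²/2} = 0.349222
Γ = φ(d₁) / (S·σ·√T) = 0.005801

price = 27.206586
Γ = 0.005801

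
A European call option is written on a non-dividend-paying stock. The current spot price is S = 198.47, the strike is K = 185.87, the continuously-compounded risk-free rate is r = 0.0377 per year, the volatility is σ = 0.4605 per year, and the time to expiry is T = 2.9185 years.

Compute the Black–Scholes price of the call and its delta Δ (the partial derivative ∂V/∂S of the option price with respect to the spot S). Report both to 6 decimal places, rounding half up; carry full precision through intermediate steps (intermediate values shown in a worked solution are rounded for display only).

price = 73.124038
Δ = 0.731245

σ√T = 0.4605·√2.9185 = 0.786701
d₁ = (ln(S/K) + (r+σ²/2)T) / (σ√T) = (ln(198.47/185.87) + (0.0377+0.4605²/2)·2.9185) / 0.786701 = (0.065590 + 0.419476) / 0.786701 = 0.616584
d₂ = d₁ − σ√T = 0.616584 − 0.786701 = -0.170117
e^{−rT} = e^{−0.0377·2.9185} = 0.895810
N(d₁) = 0.731245,  N(d₂) = 0.432459
Call price V = S·N(d₁) − K·e^{−rT}·N(d₂) = 145.130264 − 72.006226 = 73.124038
Δ = N(d₁) = 0.731245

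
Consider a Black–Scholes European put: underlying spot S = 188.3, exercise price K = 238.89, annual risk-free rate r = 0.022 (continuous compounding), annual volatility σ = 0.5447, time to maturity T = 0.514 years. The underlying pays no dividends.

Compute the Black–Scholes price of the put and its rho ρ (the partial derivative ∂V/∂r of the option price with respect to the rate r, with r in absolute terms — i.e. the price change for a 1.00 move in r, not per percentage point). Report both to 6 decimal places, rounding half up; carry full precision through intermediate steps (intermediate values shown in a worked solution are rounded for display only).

σ√T = 0.5447·√0.514 = 0.390516
d₁ = (ln(S/K) + (r+σ²/2)T) / (σ√T) = (ln(188.3/238.89) + (0.022+0.5447²/2)·0.514) / 0.390516 = (-0.237967 + 0.087559) / 0.390516 = -0.385150
d₂ = d₁ − σ√T = -0.385150 − 0.390516 = -0.775666
e^{−rT} = e^{−0.022·0.514} = 0.988756
N(−d₁) = 0.649937,  N(−d₂) = 0.781027
Put price V = K·e^{−rT}·N(−d₂) − S·N(−d₁) = 184.481577 − 122.383124 = 62.098453
ρ = −K·T·e^{−rT}·N(−d₂) = -94.823531

price = 62.098453
ρ = -94.823531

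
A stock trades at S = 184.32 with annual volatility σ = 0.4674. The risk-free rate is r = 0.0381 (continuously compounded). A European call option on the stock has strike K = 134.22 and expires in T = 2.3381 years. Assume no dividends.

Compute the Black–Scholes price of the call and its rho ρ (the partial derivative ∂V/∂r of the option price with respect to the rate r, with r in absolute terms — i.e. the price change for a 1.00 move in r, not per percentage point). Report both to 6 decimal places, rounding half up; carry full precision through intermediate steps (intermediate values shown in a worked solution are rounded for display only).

σ√T = 0.4674·√2.3381 = 0.714694
d₁ = (ln(S/K) + (r+σ²/2)T) / (σ√T) = (ln(184.32/134.22) + (0.0381+0.4674²/2)·2.3381) / 0.714694 = (0.317193 + 0.344475) / 0.714694 = 0.925807
d₂ = d₁ − σ√T = 0.925807 − 0.714694 = 0.211112
e^{−rT} = e^{−0.0381·2.3381} = 0.914771
N(d₁) = 0.822727,  N(d₂) = 0.583600
Call price V = S·N(d₁) − K·e^{−rT}·N(d₂) = 151.644997 − 71.654760 = 79.990237
ρ = K·T·e^{−rT}·N(d₂) = 167.535995

price = 79.990237
ρ = 167.535995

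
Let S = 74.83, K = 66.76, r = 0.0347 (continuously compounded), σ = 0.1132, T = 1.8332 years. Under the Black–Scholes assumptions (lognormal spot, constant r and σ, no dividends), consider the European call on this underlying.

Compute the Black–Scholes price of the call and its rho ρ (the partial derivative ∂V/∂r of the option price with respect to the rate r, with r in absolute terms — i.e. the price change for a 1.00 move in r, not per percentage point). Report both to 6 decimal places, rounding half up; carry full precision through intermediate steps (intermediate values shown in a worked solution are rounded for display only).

price = 12.822464
ρ = 98.831015

σ√T = 0.1132·√1.8332 = 0.153268
d₁ = (ln(S/K) + (r+σ²/2)T) / (σ√T) = (ln(74.83/66.76) + (0.0347+0.1132²/2)·1.8332) / 0.153268 = (0.114115 + 0.075358) / 0.153268 = 1.236216
d₂ = d₁ − σ√T = 1.236216 − 0.153268 = 1.082948
e^{−rT} = e^{−0.0347·1.8332} = 0.938369
N(d₁) = 0.891811,  N(d₂) = 0.860584
Call price V = S·N(d₁) − K·e^{−rT}·N(d₂) = 66.734211 − 53.911747 = 12.822464
ρ = K·T·e^{−rT}·N(d₂) = 98.831015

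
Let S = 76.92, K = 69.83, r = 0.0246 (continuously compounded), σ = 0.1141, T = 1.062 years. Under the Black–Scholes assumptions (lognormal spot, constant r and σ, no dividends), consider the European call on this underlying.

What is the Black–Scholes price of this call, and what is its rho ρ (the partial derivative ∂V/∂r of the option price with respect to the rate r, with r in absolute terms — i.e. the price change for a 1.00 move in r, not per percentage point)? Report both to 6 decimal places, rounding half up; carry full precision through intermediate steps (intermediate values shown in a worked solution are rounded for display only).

σ√T = 0.1141·√1.062 = 0.117584
d₁ = (ln(S/K) + (r+σ²/2)T) / (σ√T) = (ln(76.92/69.83) + (0.0246+0.1141²/2)·1.062) / 0.117584 = (0.096702 + 0.033038) / 0.117584 = 1.103386
d₂ = d₁ − σ√T = 1.103386 − 0.117584 = 0.985802
e^{−rT} = e^{−0.0246·1.062} = 0.974213
N(d₁) = 0.865070,  N(d₂) = 0.837885
Call price V = S·N(d₁) − K·e^{−rT}·N(d₂) = 66.541194 − 57.000716 = 9.540478
ρ = K·T·e^{−rT}·N(d₂) = 60.534760

price = 9.540478
ρ = 60.534760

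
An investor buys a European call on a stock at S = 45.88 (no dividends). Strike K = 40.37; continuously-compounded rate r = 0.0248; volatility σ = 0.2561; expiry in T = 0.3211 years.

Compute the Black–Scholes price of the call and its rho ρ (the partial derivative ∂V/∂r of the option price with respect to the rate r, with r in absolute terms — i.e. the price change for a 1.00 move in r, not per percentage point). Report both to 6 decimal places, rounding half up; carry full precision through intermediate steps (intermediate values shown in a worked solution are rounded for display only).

price = 6.413301
ρ = 10.367588

σ√T = 0.2561·√0.3211 = 0.145121
d₁ = (ln(S/K) + (r+σ²/2)T) / (σ√T) = (ln(45.88/40.37) + (0.0248+0.2561²/2)·0.3211) / 0.145121 = (0.127942 + 0.018493) / 0.145121 = 1.009060
d₂ = d₁ − σ√T = 1.009060 − 0.145121 = 0.863939
e^{−rT} = e^{−0.0248·0.3211} = 0.992068
N(d₁) = 0.843527,  N(d₂) = 0.806189
Call price V = S·N(d₁) − K·e^{−rT}·N(d₂) = 38.701026 − 32.287725 = 6.413301
ρ = K·T·e^{−rT}·N(d₂) = 10.367588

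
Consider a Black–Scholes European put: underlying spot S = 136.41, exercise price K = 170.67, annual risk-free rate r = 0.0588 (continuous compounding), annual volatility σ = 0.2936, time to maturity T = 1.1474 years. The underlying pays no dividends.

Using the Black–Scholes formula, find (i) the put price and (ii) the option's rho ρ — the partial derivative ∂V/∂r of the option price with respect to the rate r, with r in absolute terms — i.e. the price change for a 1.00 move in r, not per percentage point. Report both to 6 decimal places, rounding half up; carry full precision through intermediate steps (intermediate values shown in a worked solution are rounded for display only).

price = 32.273635
ρ = -136.157993

σ√T = 0.2936·√1.1474 = 0.314495
d₁ = (ln(S/K) + (r+σ²/2)T) / (σ√T) = (ln(136.41/170.67) + (0.0588+0.2936²/2)·1.1474) / 0.314495 = (-0.224067 + 0.116921) / 0.314495 = -0.340693
d₂ = d₁ − σ√T = -0.340693 − 0.314495 = -0.655188
e^{−rT} = e^{−0.0588·1.1474} = 0.934758
N(−d₁) = 0.633333,  N(−d₂) = 0.743827
Put price V = K·e^{−rT}·N(−d₂) − S·N(−d₁) = 118.666544 − 86.392910 = 32.273635
ρ = −K·T·e^{−rT}·N(−d₂) = -136.157993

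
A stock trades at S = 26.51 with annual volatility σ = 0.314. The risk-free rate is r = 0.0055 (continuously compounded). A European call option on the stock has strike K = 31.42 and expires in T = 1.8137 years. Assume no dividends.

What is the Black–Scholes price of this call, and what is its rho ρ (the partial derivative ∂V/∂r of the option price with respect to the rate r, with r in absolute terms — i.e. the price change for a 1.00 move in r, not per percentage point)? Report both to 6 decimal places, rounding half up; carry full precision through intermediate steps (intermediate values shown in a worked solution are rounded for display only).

σ√T = 0.314·√1.8137 = 0.422875
d₁ = (ln(S/K) + (r+σ²/2)T) / (σ√T) = (ln(26.51/31.42) + (0.0055+0.314²/2)·1.8137) / 0.422875 = (-0.169923 + 0.099387) / 0.422875 = -0.166800
d₂ = d₁ − σ√T = -0.166800 − 0.422875 = -0.589675
e^{−rT} = e^{−0.0055·1.8137} = 0.990074
N(d₁) = 0.433764,  N(d₂) = 0.277704
Call price V = S·N(d₁) − K·e^{−rT}·N(d₂) = 11.499079 − 8.638861 = 2.860218
ρ = K·T·e^{−rT}·N(d₂) = 15.668302

price = 2.860218
ρ = 15.668302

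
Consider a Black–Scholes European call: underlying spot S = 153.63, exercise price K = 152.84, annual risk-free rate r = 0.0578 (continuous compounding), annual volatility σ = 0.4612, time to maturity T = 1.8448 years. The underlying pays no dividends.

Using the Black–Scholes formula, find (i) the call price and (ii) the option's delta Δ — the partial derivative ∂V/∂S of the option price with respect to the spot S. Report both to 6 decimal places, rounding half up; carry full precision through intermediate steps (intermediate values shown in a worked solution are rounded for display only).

σ√T = 0.4612·√1.8448 = 0.626418
d₁ = (ln(S/K) + (r+σ²/2)T) / (σ√T) = (ln(153.63/152.84) + (0.0578+0.4612²/2)·1.8448) / 0.626418 = (0.005155 + 0.302829) / 0.626418 = 0.491660
d₂ = d₁ − σ√T = 0.491660 − 0.626418 = -0.134758
e^{−rT} = e^{−0.0578·1.8448} = 0.898859
N(d₁) = 0.688520,  N(d₂) = 0.446402
Call price V = S·N(d₁) − K·e^{−rT}·N(d₂) = 105.777345 − 61.327369 = 44.449976
Δ = N(d₁) = 0.688520

price = 44.449976
Δ = 0.688520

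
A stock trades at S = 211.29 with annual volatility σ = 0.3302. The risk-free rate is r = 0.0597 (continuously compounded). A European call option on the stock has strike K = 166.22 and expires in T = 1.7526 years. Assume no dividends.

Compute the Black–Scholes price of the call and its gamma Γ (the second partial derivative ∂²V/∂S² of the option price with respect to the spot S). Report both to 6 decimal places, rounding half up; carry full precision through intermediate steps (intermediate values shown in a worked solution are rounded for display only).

σ√T = 0.3302·√1.7526 = 0.437138
d₁ = (ln(S/K) + (r+σ²/2)T) / (σ√T) = (ln(211.29/166.22) + (0.0597+0.3302²/2)·1.7526) / 0.437138 = (0.239919 + 0.200175) / 0.437138 = 1.006763
d₂ = d₁ − σ√T = 1.006763 − 0.437138 = 0.569625
e^{−rT} = e^{−0.0597·1.7526} = 0.900658
N(d₁) = 0.842976,  N(d₂) = 0.715534
Call price V = S·N(d₁) − K·e^{−rT}·N(d₂) = 178.112340 − 107.120668 = 70.991671
φ(d₁) = (1/√(2π))·e^{−d₁²/2} = 0.240334
Γ = φ(d₁) / (S·σ·√T) = 0.002602

price = 70.991671
Γ = 0.002602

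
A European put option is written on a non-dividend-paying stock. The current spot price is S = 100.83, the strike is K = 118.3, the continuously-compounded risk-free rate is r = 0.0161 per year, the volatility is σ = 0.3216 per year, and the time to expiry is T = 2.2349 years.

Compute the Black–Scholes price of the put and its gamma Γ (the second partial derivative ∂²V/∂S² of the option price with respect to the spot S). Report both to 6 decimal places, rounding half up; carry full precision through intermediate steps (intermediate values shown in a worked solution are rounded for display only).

price = 27.720915
Γ = 0.008228

σ√T = 0.3216·√2.2349 = 0.480779
d₁ = (ln(S/K) + (r+σ²/2)T) / (σ√T) = (ln(100.83/118.3) + (0.0161+0.3216²/2)·2.2349) / 0.480779 = (-0.159788 + 0.151556) / 0.480779 = -0.017122
d₂ = d₁ − σ√T = -0.017122 − 0.480779 = -0.497901
e^{−rT} = e^{−0.0161·2.2349} = 0.964658
N(−d₁) = 0.506830,  N(−d₂) = 0.690723
Put price V = K·e^{−rT}·N(−d₂) − S·N(−d₁) = 78.824624 − 51.103709 = 27.720915
φ(d₁) = (1/√(2π))·e^{−d₁²/2} = 0.398884
Γ = φ(d₁) / (S·σ·√T) = 0.008228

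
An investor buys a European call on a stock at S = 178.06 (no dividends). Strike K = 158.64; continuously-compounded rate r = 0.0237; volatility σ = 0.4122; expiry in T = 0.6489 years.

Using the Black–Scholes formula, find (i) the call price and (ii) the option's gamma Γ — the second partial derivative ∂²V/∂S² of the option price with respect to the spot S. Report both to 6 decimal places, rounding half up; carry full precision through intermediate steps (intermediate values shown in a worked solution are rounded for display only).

price = 34.630982
Γ = 0.005768

σ√T = 0.4122·√0.6489 = 0.332045
d₁ = (ln(S/K) + (r+σ²/2)T) / (σ√T) = (ln(178.06/158.64) + (0.0237+0.4122²/2)·0.6489) / 0.332045 = (0.115483 + 0.070506) / 0.332045 = 0.560132
d₂ = d₁ − σ√T = 0.560132 − 0.332045 = 0.228087
e^{−rT} = e^{−0.0237·0.6489} = 0.984739
N(d₁) = 0.712305,  N(d₂) = 0.590211
Call price V = S·N(d₁) − K·e^{−rT}·N(d₂) = 126.833071 − 92.202088 = 34.630982
φ(d₁) = (1/√(2π))·e^{−d₁²/2} = 0.341021
Γ = φ(d₁) / (S·σ·√T) = 0.005768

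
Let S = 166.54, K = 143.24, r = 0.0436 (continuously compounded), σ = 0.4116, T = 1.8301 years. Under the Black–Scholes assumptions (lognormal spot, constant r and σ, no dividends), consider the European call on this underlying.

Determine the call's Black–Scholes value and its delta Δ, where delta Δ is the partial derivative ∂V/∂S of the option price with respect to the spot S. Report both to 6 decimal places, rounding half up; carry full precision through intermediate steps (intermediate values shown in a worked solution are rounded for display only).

price = 52.588031
Δ = 0.755651

σ√T = 0.4116·√1.8301 = 0.556817
d₁ = (ln(S/K) + (r+σ²/2)T) / (σ√T) = (ln(166.54/143.24) + (0.0436+0.4116²/2)·1.8301) / 0.556817 = (0.150714 + 0.234815) / 0.556817 = 0.692380
d₂ = d₁ − σ√T = 0.692380 − 0.556817 = 0.135562
e^{−rT} = e^{−0.0436·1.8301} = 0.923308
N(d₁) = 0.755651,  N(d₂) = 0.553916
Call price V = S·N(d₁) − K·e^{−rT}·N(d₂) = 125.846050 − 73.258018 = 52.588031
Δ = N(d₁) = 0.755651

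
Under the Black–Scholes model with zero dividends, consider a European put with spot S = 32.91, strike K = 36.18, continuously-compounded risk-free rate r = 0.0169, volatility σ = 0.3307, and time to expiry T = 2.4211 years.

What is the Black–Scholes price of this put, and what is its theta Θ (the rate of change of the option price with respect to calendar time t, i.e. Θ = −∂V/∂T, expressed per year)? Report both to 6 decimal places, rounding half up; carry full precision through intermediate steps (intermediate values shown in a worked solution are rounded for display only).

price = 7.813187
Θ = -1.002644

σ√T = 0.3307·√2.4211 = 0.514565
d₁ = (ln(S/K) + (r+σ²/2)T) / (σ√T) = (ln(32.91/36.18) + (0.0169+0.3307²/2)·2.4211) / 0.514565 = (-0.094730 + 0.173305) / 0.514565 = 0.152703
d₂ = d₁ − σ√T = 0.152703 − 0.514565 = -0.361863
e^{−rT} = e^{−0.0169·2.4211} = 0.959909
N(−d₁) = 0.439316,  N(−d₂) = 0.641273
Put price V = K·e^{−rT}·N(−d₂) − S·N(−d₁) = 22.271091 − 14.457904 = 7.813187
φ(d₁) = (1/√(2π))·e^{−d₁²/2} = 0.394318
Θ = −S·φ(d₁)·σ/(2√T) + r·K·e^{−rT}·N(−d₂) = −1.379026 + 0.376381 = -1.002644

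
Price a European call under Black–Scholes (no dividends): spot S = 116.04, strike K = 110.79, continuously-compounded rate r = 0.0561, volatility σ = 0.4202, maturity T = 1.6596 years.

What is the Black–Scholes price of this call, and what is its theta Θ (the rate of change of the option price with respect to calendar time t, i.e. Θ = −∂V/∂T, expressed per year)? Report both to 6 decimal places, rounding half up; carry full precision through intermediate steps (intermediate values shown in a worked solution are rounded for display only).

σ√T = 0.4202·√1.6596 = 0.541325
d₁ = (ln(S/K) + (r+σ²/2)T) / (σ√T) = (ln(116.04/110.79) + (0.0561+0.4202²/2)·1.6596) / 0.541325 = (0.046298 + 0.239620) / 0.541325 = 0.528182
d₂ = d₁ − σ√T = 0.528182 − 0.541325 = -0.013142
e^{−rT} = e^{−0.0561·1.6596} = 0.911099
N(d₁) = 0.701314,  N(d₂) = 0.494757
Call price V = S·N(d₁) − K·e^{−rT}·N(d₂) = 81.380436 − 49.941125 = 31.439311
φ(d₁) = (1/√(2π))·e^{−d₁²/2} = 0.347001
Θ = −S·φ(d₁)·σ/(2√T) − r·K·e^{−rT}·N(d₂) = −6.566941 − 2.801697 = -9.368638

price = 31.439311
Θ = -9.368638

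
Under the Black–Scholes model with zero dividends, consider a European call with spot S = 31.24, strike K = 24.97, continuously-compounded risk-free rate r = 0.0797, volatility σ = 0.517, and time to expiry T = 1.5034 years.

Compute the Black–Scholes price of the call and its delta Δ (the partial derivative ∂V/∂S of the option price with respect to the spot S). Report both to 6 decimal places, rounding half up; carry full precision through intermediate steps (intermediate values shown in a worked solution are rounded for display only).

price = 12.095312
Δ = 0.804933

σ√T = 0.517·√1.5034 = 0.633910
d₁ = (ln(S/K) + (r+σ²/2)T) / (σ√T) = (ln(31.24/24.97) + (0.0797+0.517²/2)·1.5034) / 0.633910 = (0.224024 + 0.320742) / 0.633910 = 0.859374
d₂ = d₁ − σ√T = 0.859374 − 0.633910 = 0.225464
e^{−rT} = e^{−0.0797·1.5034} = 0.887079
N(d₁) = 0.804933,  N(d₂) = 0.589191
Call price V = S·N(d₁) − K·e^{−rT}·N(d₂) = 25.146108 − 13.050795 = 12.095312
Δ = N(d₁) = 0.804933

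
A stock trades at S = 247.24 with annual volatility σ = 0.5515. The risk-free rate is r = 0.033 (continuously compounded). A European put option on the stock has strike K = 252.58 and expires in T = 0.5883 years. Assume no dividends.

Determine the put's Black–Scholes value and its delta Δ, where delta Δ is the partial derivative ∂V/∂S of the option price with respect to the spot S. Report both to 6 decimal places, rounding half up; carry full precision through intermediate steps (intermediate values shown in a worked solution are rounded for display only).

price = 41.696653
Δ = -0.418051

σ√T = 0.5515·√0.5883 = 0.423004
d₁ = (ln(S/K) + (r+σ²/2)T) / (σ√T) = (ln(247.24/252.58) + (0.033+0.5515²/2)·0.5883) / 0.423004 = (-0.021369 + 0.108880) / 0.423004 = 0.206881
d₂ = d₁ − σ√T = 0.206881 − 0.423004 = -0.216123
e^{−rT} = e^{−0.033·0.5883} = 0.980773
N(−d₁) = 0.418051,  N(−d₂) = 0.585554
Put price V = K·e^{−rT}·N(−d₂) − S·N(−d₁) = 145.055636 − 103.358983 = 41.696653
Δ = −N(−d₁) = -0.418051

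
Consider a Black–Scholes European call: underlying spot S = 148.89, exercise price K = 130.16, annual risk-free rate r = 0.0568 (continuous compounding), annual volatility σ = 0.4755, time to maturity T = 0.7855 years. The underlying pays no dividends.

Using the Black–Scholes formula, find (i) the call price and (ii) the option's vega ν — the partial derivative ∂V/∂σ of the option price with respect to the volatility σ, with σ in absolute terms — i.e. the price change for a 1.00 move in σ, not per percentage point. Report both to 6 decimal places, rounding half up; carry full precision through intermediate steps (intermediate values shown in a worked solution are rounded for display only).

σ√T = 0.4755·√0.7855 = 0.421428
d₁ = (ln(S/K) + (r+σ²/2)T) / (σ√T) = (ln(148.89/130.16) + (0.0568+0.4755²/2)·0.7855) / 0.421428 = (0.134443 + 0.133417) / 0.421428 = 0.635602
d₂ = d₁ − σ√T = 0.635602 − 0.421428 = 0.214174
e^{−rT} = e^{−0.0568·0.7855} = 0.956364
N(d₁) = 0.737482,  N(d₂) = 0.584794
Call price V = S·N(d₁) − K·e^{−rT}·N(d₂) = 109.803701 − 72.795400 = 37.008301
φ(d₁) = (1/√(2π))·e^{−d₁²/2} = 0.325975
ν = S·φ(d₁)·√T = 43.015346

price = 37.008301
ν = 43.015346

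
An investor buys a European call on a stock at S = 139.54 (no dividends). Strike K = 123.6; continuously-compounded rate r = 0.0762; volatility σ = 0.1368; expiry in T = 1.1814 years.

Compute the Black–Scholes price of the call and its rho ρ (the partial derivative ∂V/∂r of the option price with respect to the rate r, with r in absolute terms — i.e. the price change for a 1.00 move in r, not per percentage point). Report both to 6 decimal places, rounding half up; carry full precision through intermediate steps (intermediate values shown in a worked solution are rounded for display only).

price = 27.232526
ρ = 121.571838

σ√T = 0.1368·√1.1814 = 0.148691
d₁ = (ln(S/K) + (r+σ²/2)T) / (σ√T) = (ln(139.54/123.6) + (0.0762+0.1368²/2)·1.1814) / 0.148691 = (0.121301 + 0.101077) / 0.148691 = 1.495571
d₂ = d₁ − σ√T = 1.495571 − 0.148691 = 1.346880
e^{−rT} = e^{−0.0762·1.1814} = 0.913910
N(d₁) = 0.932617,  N(d₂) = 0.910991
Call price V = S·N(d₁) − K·e^{−rT}·N(d₂) = 130.137417 − 102.904891 = 27.232526
ρ = K·T·e^{−rT}·N(d₂) = 121.571838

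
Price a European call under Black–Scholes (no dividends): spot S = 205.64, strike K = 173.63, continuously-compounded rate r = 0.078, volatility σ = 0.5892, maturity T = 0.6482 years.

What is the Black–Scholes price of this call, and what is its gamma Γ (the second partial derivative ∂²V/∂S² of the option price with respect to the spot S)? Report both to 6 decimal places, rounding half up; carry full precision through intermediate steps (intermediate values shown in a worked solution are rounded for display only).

σ√T = 0.5892·√0.6482 = 0.474370
d₁ = (ln(S/K) + (r+σ²/2)T) / (σ√T) = (ln(205.64/173.63) + (0.078+0.5892²/2)·0.6482) / 0.474370 = (0.169200 + 0.163073) / 0.474370 = 0.700452
d₂ = d₁ − σ√T = 0.700452 − 0.474370 = 0.226082
e^{−rT} = e^{−0.078·0.6482} = 0.950697
N(d₁) = 0.758178,  N(d₂) = 0.589431
Call price V = S·N(d₁) − K·e^{−rT}·N(d₂) = 155.911626 − 97.297159 = 58.614467
φ(d₁) = (1/√(2π))·e^{−d₁²/2} = 0.312155
Γ = φ(d₁) / (S·σ·√T) = 0.003200

price = 58.614467
Γ = 0.003200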